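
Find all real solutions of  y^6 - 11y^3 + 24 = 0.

y = 1.4422 or y = 2

Let u = y^3. The equation becomes u^2 - 11u + 24 = 0.
Factor: (u - 3)(u - 8) = 0, so u = 3 or u = 8.
y^3 = 3 gives y = (3)^(1/3) ~= 1.4422.
y^3 = 8 gives y = 2.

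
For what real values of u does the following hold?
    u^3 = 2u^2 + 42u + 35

Rearrange: u^3 - 2u^2 - 42u - 35 = 0.
Possible rational roots are divisors of -35. Testing u = -5 gives 0, so (u + 5) is a factor.
Divide: u^3 - 2u^2 - 42u - 35 = (u + 5)(u^2 - 7u - 7).
Apply the quadratic formula to u^2 - 7u - 7 = 0: u = (7 +/- sqrt(77))/2, i.e. u ~= 7.8875 or u ~= -0.8875.

u = -5 or u = -0.8875 or u = 7.8875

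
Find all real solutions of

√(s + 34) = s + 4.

s = 2

Square both sides: s + 34 = (s + 4)².
Expand and rearrange: s² + 7s - 18 = 0.
Solving gives s = 2 or s = -9.
Check each candidate in the original equation:
  s = 2: √(36) = 6, while s + 4 = 6 — valid.
  s = -9: √(25) = 5, while s + 4 = -5 — extraneous.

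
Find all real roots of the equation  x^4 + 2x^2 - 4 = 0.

Let u = x^2. The equation becomes u^2 + 2u - 4 = 0.
By the quadratic formula, u = -1 + sqrt(5) or u = -sqrt(5) - 1.
x^2 = -1 + sqrt(5) gives x = +/-sqrt(-1 + sqrt(5)) ~= +/-1.1118.
x^2 = -sqrt(5) - 1 < 0 has no real solution.

x = -1.1118 or x = 1.1118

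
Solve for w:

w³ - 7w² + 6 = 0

w = -0.873 or w = 1 or w = 6.873

Possible rational roots are divisors of 6. Testing w = 1 gives 0, so (w - 1) is a factor.
Divide: w³ - 7w² + 6 = (w - 1)(w² - 6w - 6).
Apply the quadratic formula to w² - 6w - 6 = 0: w = (6 ± √60)/2, i.e. w ≈ 6.873 or w ≈ -0.873.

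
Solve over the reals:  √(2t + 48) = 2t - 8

t = 8

Square both sides: 2t + 48 = (2t - 8)².
Expand and rearrange: 4t² - 34t + 16 = 0.
Solving gives t = 8 or t = 0.5.
Check each candidate in the original equation:
  t = 8: √(64) = 8, while 2t - 8 = 8 — valid.
  t = 0.5: √(49) = 7, while 2t - 8 = -7 — extraneous.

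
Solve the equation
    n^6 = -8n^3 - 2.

n = -1.9782 or n = -0.6369

Let u = n^3. The equation becomes u^2 + 8u + 2 = 0.
By the quadratic formula, u = -4 + sqrt(14) or u = -4 - sqrt(14).
n^3 = -4 + sqrt(14) gives n = -(4 - sqrt(14))^(1/3) ~= -0.6369.
n^3 = -4 - sqrt(14) gives n = -(sqrt(14) + 4)^(1/3) ~= -1.9782.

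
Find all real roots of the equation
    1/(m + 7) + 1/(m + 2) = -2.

m = -7.5495 or m = -2.4505

Multiply both sides by (m + 7)(m + 2):
(m + 2) + (m + 7) = -2(m + 7)(m + 2).
Expand and collect terms: -2m^2 - 20m - 37 = 0.
By the quadratic formula, m = (20 +/- sqrt(104)) / -4, so m ~= -7.5495 or m ~= -2.4505.
Neither value makes a denominator zero (m != -7, m != -2), so both are valid.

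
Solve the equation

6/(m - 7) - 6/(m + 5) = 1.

m = -9.3923 or m = 11.3923

Multiply both sides by (m - 7)(m + 5):
6(m + 5) - 6(m - 7) = (m - 7)(m + 5).
Expand and collect terms: m² - 2m - 107 = 0.
By the quadratic formula, m = (2 ± √432) / 2, so m ≈ 11.3923 or m ≈ -9.3923.
Neither value makes a denominator zero (m ≠ 7, m ≠ -5), so both are valid.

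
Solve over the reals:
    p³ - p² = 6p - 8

p = -2.5616 or p = 1.5616 or p = 2

Rearrange: p³ - p² - 6p + 8 = 0.
Possible rational roots are divisors of 8. Testing p = 2 gives 0, so (p - 2) is a factor.
Divide: p³ - p² - 6p + 8 = (p - 2)(p² + p - 4).
Apply the quadratic formula to p² + p - 4 = 0: p = (-1 ± √17)/2, i.e. p ≈ 1.5616 or p ≈ -2.5616.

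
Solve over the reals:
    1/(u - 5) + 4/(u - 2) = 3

Multiply both sides by (u - 5)(u - 2):
(u - 2) + 4(u - 5) = 3(u - 5)(u - 2).
Expand and collect terms: 3u² - 26u + 52 = 0.
By the quadratic formula, u = (26 ± √52) / 6, so u ≈ 5.5352 or u ≈ 3.1315.
Neither value makes a denominator zero (u ≠ 5, u ≠ 2), so both are valid.

u = 3.1315 or u = 5.5352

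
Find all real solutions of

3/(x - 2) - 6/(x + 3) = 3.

x = -4.7417 or x = 2.7417

Multiply both sides by (x - 2)(x + 3):
3(x + 3) - 6(x - 2) = 3(x - 2)(x + 3).
Expand and collect terms: 3x^2 + 6x - 39 = 0.
By the quadratic formula, x = (-6 +/- sqrt(504)) / 6, so x ~= 2.7417 or x ~= -4.7417.
Neither value makes a denominator zero (x != 2, x != -3), so both are valid.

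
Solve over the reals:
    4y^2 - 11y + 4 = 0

y = 0.4313 or y = 2.3187

Discriminant: (-11)^2 - 4*4*4 = 57.
Quadratic formula: y = (11 +/- sqrt(57)) / 8.
So y = sqrt(57)/8 + 11/8 ~= 2.3187 or y = 11/8 - sqrt(57)/8 ~= 0.4313.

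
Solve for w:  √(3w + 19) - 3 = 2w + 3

w = -1

Isolate the radical: √(3w + 19) = 2w + 6.
Square both sides: 3w + 19 = (2w + 6)².
Expand and rearrange: 4w² + 21w + 17 = 0.
Solving gives w = -1 or w = -4.25.
Check each candidate in the original equation:
  w = -1: √(16) = 4, while 2w + 6 = 4 — valid.
  w = -4.25: √(6.25) = 2.5, while 2w + 6 = -2.5 — extraneous.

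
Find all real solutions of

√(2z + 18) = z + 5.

Square both sides: 2z + 18 = (z + 5)².
Expand and rearrange: z² + 8z + 7 = 0.
Solving gives z = -1 or z = -7.
Check each candidate in the original equation:
  z = -1: √(16) = 4, while z + 5 = 4 — valid.
  z = -7: √(4) = 2, while z + 5 = -2 — extraneous.

z = -1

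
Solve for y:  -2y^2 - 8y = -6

Rearrange to standard form: -2y^2 - 8y + 6 = 0.
Discriminant: (-8)^2 - 4*(-2)*6 = 112.
Quadratic formula: y = (8 +/- sqrt(112)) / (-4).
So y = -sqrt(7) - 2 ~= -4.6458 or y = -2 + sqrt(7) ~= 0.6458.

y = -4.6458 or y = 0.6458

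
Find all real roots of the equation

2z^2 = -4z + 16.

Bring every term to one side: 2z^2 + 4z - 16 = 0.
Factor: 2(z + 4)(z - 2) = 0.
So z = -4 or z = 2.

z = -4 or z = 2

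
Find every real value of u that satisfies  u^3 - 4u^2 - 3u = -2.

u = -1 or u = 0.4384 or u = 4.5616

Rearrange: u^3 - 4u^2 - 3u + 2 = 0.
Possible rational roots are divisors of 2. Testing u = -1 gives 0, so (u + 1) is a factor.
Divide: u^3 - 4u^2 - 3u + 2 = (u + 1)(u^2 - 5u + 2).
Apply the quadratic formula to u^2 - 5u + 2 = 0: u = (5 +/- sqrt(17))/2, i.e. u ~= 4.5616 or u ~= 0.4384.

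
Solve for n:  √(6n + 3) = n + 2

Square both sides: 6n + 3 = (n + 2)².
Expand and rearrange: n² - 2n + 1 = 0.
This gives the repeated root n = 1.
Check in the original equation:
  n = 1: √(9) = 3, while n + 2 = 3 — valid.

n = 1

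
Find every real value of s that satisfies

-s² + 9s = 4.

Rearrange to standard form: -s² + 9s - 4 = 0.
Discriminant: (9)² − 4·(-1)·(-4) = 65.
Quadratic formula: s = (-9 ± √65) / (-2).
So s = 9/2 - √(65)/2 ≈ 0.4689 or s = √(65)/2 + 9/2 ≈ 8.5311.

s = 0.4689 or s = 8.5311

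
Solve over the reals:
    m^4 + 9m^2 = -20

Let u = m^2. The equation becomes u^2 + 9u + 20 = 0.
Factor: (u + 5)(u + 4) = 0, so u = -5 or u = -4.
m^2 = -5 < 0 has no real solution.
m^2 = -4 < 0 has no real solution.

No real solutions.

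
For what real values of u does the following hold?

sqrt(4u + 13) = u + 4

Square both sides: 4u + 13 = (u + 4)^2.
Expand and rearrange: u^2 + 4u + 3 = 0.
Solving gives u = -1 or u = -3.
Check each candidate in the original equation:
  u = -1: sqrt(9) = 3, while u + 4 = 3 — valid.
  u = -3: sqrt(1) = 1, while u + 4 = 1 — valid.

u = -3 or u = -1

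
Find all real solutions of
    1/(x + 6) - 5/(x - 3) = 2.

Multiply both sides by (x + 6)(x - 3):
(x - 3) - 5(x + 6) = 2(x + 6)(x - 3).
Expand and collect terms: 2x^2 + 10x - 3 = 0.
By the quadratic formula, x = (-10 +/- sqrt(124)) / 4, so x ~= 0.2839 or x ~= -5.2839.
Neither value makes a denominator zero (x != -6, x != 3), so both are valid.

x = -5.2839 or x = 0.2839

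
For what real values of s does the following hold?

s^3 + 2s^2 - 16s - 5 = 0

s = -5 or s = -0.3028 or s = 3.3028

Possible rational roots are divisors of -5. Testing s = -5 gives 0, so (s + 5) is a factor.
Divide: s^3 + 2s^2 - 16s - 5 = (s + 5)(s^2 - 3s - 1).
Apply the quadratic formula to s^2 - 3s - 1 = 0: s = (3 +/- sqrt(13))/2, i.e. s ~= 3.3028 or s ~= -0.3028.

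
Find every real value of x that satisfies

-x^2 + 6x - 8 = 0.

x = 2 or x = 4

Factor: -1(x - 2)(x - 4) = 0.
So x = 2 or x = 4.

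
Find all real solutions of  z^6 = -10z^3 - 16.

Let u = z^3. The equation becomes u^2 + 10u + 16 = 0.
Factor: (u + 8)(u + 2) = 0, so u = -8 or u = -2.
z^3 = -8 gives z = -2.
z^3 = -2 gives z = -(2)^(1/3) ~= -1.2599.

z = -2 or z = -1.2599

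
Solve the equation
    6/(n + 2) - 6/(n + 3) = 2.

Multiply both sides by (n + 2)(n + 3):
6(n + 3) - 6(n + 2) = 2(n + 2)(n + 3).
Expand and collect terms: 2n^2 + 10n + 6 = 0.
By the quadratic formula, n = (-10 +/- sqrt(52)) / 4, so n ~= -0.6972 or n ~= -4.3028.
Neither value makes a denominator zero (n != -2, n != -3), so both are valid.

n = -4.3028 or n = -0.6972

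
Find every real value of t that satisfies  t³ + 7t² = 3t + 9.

Rearrange: t³ + 7t² - 3t - 9 = 0.
Possible rational roots are divisors of -9. Testing t = -1 gives 0, so (t + 1) is a factor.
Divide: t³ + 7t² - 3t - 9 = (t + 1)(t² + 6t - 9).
Apply the quadratic formula to t² + 6t - 9 = 0: t = (-6 ± √72)/2, i.e. t ≈ 1.2426 or t ≈ -7.2426.

t = -7.2426 or t = -1 or t = 1.2426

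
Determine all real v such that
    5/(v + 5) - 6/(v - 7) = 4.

Multiply both sides by (v + 5)(v - 7):
5(v - 7) - 6(v + 5) = 4(v + 5)(v - 7).
Expand and collect terms: 4v² - 7v - 75 = 0.
By the quadratic formula, v = (7 ± √1249) / 8, so v ≈ 5.2926 or v ≈ -3.5426.
Neither value makes a denominator zero (v ≠ -5, v ≠ 7), so both are valid.

v = -3.5426 or v = 5.2926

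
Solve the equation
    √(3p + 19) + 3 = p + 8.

Isolate the radical: √(3p + 19) = p + 5.
Square both sides: 3p + 19 = (p + 5)².
Expand and rearrange: p² + 7p + 6 = 0.
Solving gives p = -1 or p = -6.
Check each candidate in the original equation:
  p = -1: √(16) = 4, while p + 5 = 4 — valid.
  p = -6: √(1) = 1, while p + 5 = -1 — extraneous.

p = -1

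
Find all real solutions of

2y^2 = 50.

y = -5 or y = 5

Bring every term to one side: 2y^2 - 50 = 0.
Factor: 2(y + 5)(y - 5) = 0.
So y = -5 or y = 5.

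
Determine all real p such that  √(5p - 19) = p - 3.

p = 4 or p = 7

Square both sides: 5p - 19 = (p - 3)².
Expand and rearrange: p² - 11p + 28 = 0.
Solving gives p = 7 or p = 4.
Check each candidate in the original equation:
  p = 7: √(16) = 4, while p - 3 = 4 — valid.
  p = 4: √(1) = 1, while p - 3 = 1 — valid.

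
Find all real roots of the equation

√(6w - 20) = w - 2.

Square both sides: 6w - 20 = (w - 2)².
Expand and rearrange: w² - 10w + 24 = 0.
Solving gives w = 6 or w = 4.
Check each candidate in the original equation:
  w = 6: √(16) = 4, while w - 2 = 4 — valid.
  w = 4: √(4) = 2, while w - 2 = 2 — valid.

w = 4 or w = 6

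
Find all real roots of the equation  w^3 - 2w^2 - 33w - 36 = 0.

w = -4 or w = -1.2426 or w = 7.2426

Possible rational roots are divisors of -36. Testing w = -4 gives 0, so (w + 4) is a factor.
Divide: w^3 - 2w^2 - 33w - 36 = (w + 4)(w^2 - 6w - 9).
Apply the quadratic formula to w^2 - 6w - 9 = 0: w = (6 +/- sqrt(72))/2, i.e. w ~= 7.2426 or w ~= -1.2426.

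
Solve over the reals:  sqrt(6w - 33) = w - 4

w = 7

Square both sides: 6w - 33 = (w - 4)^2.
Expand and rearrange: w^2 - 14w + 49 = 0.
This gives the repeated root w = 7.
Check in the original equation:
  w = 7: sqrt(9) = 3, while w - 4 = 3 — valid.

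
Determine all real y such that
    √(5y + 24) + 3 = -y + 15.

Isolate the radical: √(5y + 24) = -y + 12.
Square both sides: 5y + 24 = (-y + 12)².
Expand and rearrange: y² - 29y + 120 = 0.
Solving gives y = 24 or y = 5.
Check each candidate in the original equation:
  y = 24: √(144) = 12, while -y + 12 = -12 — extraneous.
  y = 5: √(49) = 7, while -y + 12 = 7 — valid.

y = 5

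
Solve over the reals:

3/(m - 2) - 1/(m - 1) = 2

m = 0.7753 or m = 3.2247

Multiply both sides by (m - 2)(m - 1):
3(m - 1) - (m - 2) = 2(m - 2)(m - 1).
Expand and collect terms: 2m² - 8m + 5 = 0.
By the quadratic formula, m = (8 ± √24) / 4, so m ≈ 3.2247 or m ≈ 0.7753.
Neither value makes a denominator zero (m ≠ 2, m ≠ 1), so both are valid.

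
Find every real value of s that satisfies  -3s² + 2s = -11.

Rearrange to standard form: -3s² + 2s + 11 = 0.
Discriminant: (2)² − 4·(-3)·11 = 136.
Quadratic formula: s = (-2 ± √136) / (-6).
So s = 1/3 - √(34)/3 ≈ -1.6103 or s = 1/3 + √(34)/3 ≈ 2.277.

s = -1.6103 or s = 2.277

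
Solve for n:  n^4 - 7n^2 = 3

n = -2.7212 or n = 2.7212

Let u = n^2. The equation becomes u^2 - 7u - 3 = 0.
By the quadratic formula, u = 7/2 + sqrt(61)/2 or u = 7/2 - sqrt(61)/2.
n^2 = 7/2 + sqrt(61)/2 gives n = +/-sqrt(7/2 + sqrt(61)/2) ~= +/-2.7212.
n^2 = 7/2 - sqrt(61)/2 < 0 has no real solution.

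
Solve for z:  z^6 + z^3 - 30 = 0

Let u = z^3. The equation becomes u^2 + u - 30 = 0.
Factor: (u - 5)(u + 6) = 0, so u = 5 or u = -6.
z^3 = 5 gives z = (5)^(1/3) ~= 1.71.
z^3 = -6 gives z = -(6)^(1/3) ~= -1.8171.

z = -1.8171 or z = 1.71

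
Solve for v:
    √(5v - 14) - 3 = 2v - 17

Isolate the radical: √(5v - 14) = 2v - 14.
Square both sides: 5v - 14 = (2v - 14)².
Expand and rearrange: 4v² - 61v + 210 = 0.
Solving gives v = 10 or v = 5.25.
Check each candidate in the original equation:
  v = 10: √(36) = 6, while 2v - 14 = 6 — valid.
  v = 5.25: √(12.25) = 3.5, while 2v - 14 = -3.5 — extraneous.

v = 10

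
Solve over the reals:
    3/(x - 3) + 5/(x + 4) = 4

Multiply both sides by (x - 3)(x + 4):
3(x + 4) + 5(x - 3) = 4(x - 3)(x + 4).
Expand and collect terms: 4x² - 4x - 45 = 0.
By the quadratic formula, x = (4 ± √736) / 8, so x ≈ 3.8912 or x ≈ -2.8912.
Neither value makes a denominator zero (x ≠ 3, x ≠ -4), so both are valid.

x = -2.8912 or x = 3.8912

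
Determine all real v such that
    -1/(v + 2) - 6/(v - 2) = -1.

v = -1.6235 or v = 8.6235

Multiply both sides by (v + 2)(v - 2):
-(v - 2) - 6(v + 2) = -(v + 2)(v - 2).
Expand and collect terms: -v² + 7v + 14 = 0.
By the quadratic formula, v = (-7 ± √105) / -2, so v ≈ -1.6235 or v ≈ 8.6235.
Neither value makes a denominator zero (v ≠ -2, v ≠ 2), so both are valid.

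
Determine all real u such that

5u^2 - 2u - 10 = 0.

Discriminant: (-2)^2 - 4*5*(-10) = 204.
Quadratic formula: u = (2 +/- sqrt(204)) / 10.
So u = 1/5 + sqrt(51)/5 ~= 1.6283 or u = 1/5 - sqrt(51)/5 ~= -1.2283.

u = -1.2283 or u = 1.6283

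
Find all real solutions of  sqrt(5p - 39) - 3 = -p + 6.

p = 8

Isolate the radical: sqrt(5p - 39) = -p + 9.
Square both sides: 5p - 39 = (-p + 9)^2.
Expand and rearrange: p^2 - 23p + 120 = 0.
Solving gives p = 15 or p = 8.
Check each candidate in the original equation:
  p = 15: sqrt(36) = 6, while -p + 9 = -6 — extraneous.
  p = 8: sqrt(1) = 1, while -p + 9 = 1 — valid.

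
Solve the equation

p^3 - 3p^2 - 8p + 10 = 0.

p = -2.3166 or p = 1 or p = 4.3166

Possible rational roots are divisors of 10. Testing p = 1 gives 0, so (p - 1) is a factor.
Divide: p^3 - 3p^2 - 8p + 10 = (p - 1)(p^2 - 2p - 10).
Apply the quadratic formula to p^2 - 2p - 10 = 0: p = (2 +/- sqrt(44))/2, i.e. p ~= 4.3166 or p ~= -2.3166.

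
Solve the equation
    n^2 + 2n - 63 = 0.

n = -9 or n = 7

Factor: (n + 9)(n - 7) = 0.
So n = -9 or n = 7.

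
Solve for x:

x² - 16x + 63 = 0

x = 7 or x = 9

Factor: (x - 9)(x - 7) = 0.
So x = 9 or x = 7.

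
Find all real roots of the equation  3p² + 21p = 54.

p = -9 or p = 2

Bring every term to one side: 3p² + 21p - 54 = 0.
Factor: 3(p + 9)(p - 2) = 0.
So p = -9 or p = 2.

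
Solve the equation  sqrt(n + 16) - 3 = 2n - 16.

n = 9

Isolate the radical: sqrt(n + 16) = 2n - 13.
Square both sides: n + 16 = (2n - 13)^2.
Expand and rearrange: 4n^2 - 53n + 153 = 0.
Solving gives n = 9 or n = 4.25.
Check each candidate in the original equation:
  n = 9: sqrt(25) = 5, while 2n - 13 = 5 — valid.
  n = 4.25: sqrt(20.25) = 4.5, while 2n - 13 = -4.5 — extraneous.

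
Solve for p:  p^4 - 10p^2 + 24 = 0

p = -2.4495 or p = -2 or p = 2 or p = 2.4495

Let u = p^2. The equation becomes u^2 - 10u + 24 = 0.
Factor: (u - 6)(u - 4) = 0, so u = 6 or u = 4.
p^2 = 6 gives p = +/-sqrt(6) ~= +/-2.4495.
p^2 = 4 gives p = +/-2.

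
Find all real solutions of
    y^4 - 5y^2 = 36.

y = -3 or y = 3

Let u = y^2. The equation becomes u^2 - 5u - 36 = 0.
Factor: (u - 9)(u + 4) = 0, so u = 9 or u = -4.
y^2 = 9 gives y = +/-3.
y^2 = -4 < 0 has no real solution.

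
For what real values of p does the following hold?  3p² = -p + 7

p = -1.7033 or p = 1.3699

Rearrange to standard form: 3p² + p - 7 = 0.
Discriminant: (1)² − 4·3·(-7) = 85.
Quadratic formula: p = (-1 ± √85) / 6.
So p = -1/6 + √(85)/6 ≈ 1.3699 or p = -√(85)/6 - 1/6 ≈ -1.7033.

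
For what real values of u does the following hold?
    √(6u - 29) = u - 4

u = 5 or u = 9

Square both sides: 6u - 29 = (u - 4)².
Expand and rearrange: u² - 14u + 45 = 0.
Solving gives u = 9 or u = 5.
Check each candidate in the original equation:
  u = 9: √(25) = 5, while u - 4 = 5 — valid.
  u = 5: √(1) = 1, while u - 4 = 1 — valid.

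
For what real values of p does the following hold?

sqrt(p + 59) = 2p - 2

Square both sides: p + 59 = (2p - 2)^2.
Expand and rearrange: 4p^2 - 9p - 55 = 0.
Solving gives p = 5 or p = -2.75.
Check each candidate in the original equation:
  p = 5: sqrt(64) = 8, while 2p - 2 = 8 — valid.
  p = -2.75: sqrt(56.25) = 7.5, while 2p - 2 = -7.5 — extraneous.

p = 5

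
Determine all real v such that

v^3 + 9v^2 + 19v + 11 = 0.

v = -6.2361 or v = -1.7639 or v = -1

Possible rational roots are divisors of 11. Testing v = -1 gives 0, so (v + 1) is a factor.
Divide: v^3 + 9v^2 + 19v + 11 = (v + 1)(v^2 + 8v + 11).
Apply the quadratic formula to v^2 + 8v + 11 = 0: v = (-8 +/- sqrt(20))/2, i.e. v ~= -1.7639 or v ~= -6.2361.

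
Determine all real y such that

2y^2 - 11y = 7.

y = -0.576 or y = 6.076

Rearrange to standard form: 2y^2 - 11y - 7 = 0.
Discriminant: (-11)^2 - 4*2*(-7) = 177.
Quadratic formula: y = (11 +/- sqrt(177)) / 4.
So y = 11/4 + sqrt(177)/4 ~= 6.076 or y = 11/4 - sqrt(177)/4 ~= -0.576.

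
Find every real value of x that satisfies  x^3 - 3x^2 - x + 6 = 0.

Possible rational roots are divisors of 6. Testing x = 2 gives 0, so (x - 2) is a factor.
Divide: x^3 - 3x^2 - x + 6 = (x - 2)(x^2 - x - 3).
Apply the quadratic formula to x^2 - x - 3 = 0: x = (1 +/- sqrt(13))/2, i.e. x ~= 2.3028 or x ~= -1.3028.

x = -1.3028 or x = 2 or x = 2.3028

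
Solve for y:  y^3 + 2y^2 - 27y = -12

y = -6.4641 or y = 0.4641 or y = 4

Rearrange: y^3 + 2y^2 - 27y + 12 = 0.
Possible rational roots are divisors of 12. Testing y = 4 gives 0, so (y - 4) is a factor.
Divide: y^3 + 2y^2 - 27y + 12 = (y - 4)(y^2 + 6y - 3).
Apply the quadratic formula to y^2 + 6y - 3 = 0: y = (-6 +/- sqrt(48))/2, i.e. y ~= 0.4641 or y ~= -6.4641.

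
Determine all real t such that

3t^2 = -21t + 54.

t = -9 or t = 2

Bring every term to one side: 3t^2 + 21t - 54 = 0.
Factor: 3(t - 2)(t + 9) = 0.
So t = 2 or t = -9.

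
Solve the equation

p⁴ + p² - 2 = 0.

Let u = p². The equation becomes u² + u - 2 = 0.
Factor: (u + 2)(u - 1) = 0, so u = -2 or u = 1.
p² = -2 < 0 has no real solution.
p² = 1 gives p = ±1.

p = -1 or p = 1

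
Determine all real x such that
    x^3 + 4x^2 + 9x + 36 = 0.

x = -4

Possible rational roots are divisors of 36. Testing x = -4 gives 0, so (x + 4) is a factor.
Divide: x^3 + 4x^2 + 9x + 36 = (x + 4)(x^2 + 9).
The quadratic x^2 + 9 has discriminant -36 < 0, so no further real roots.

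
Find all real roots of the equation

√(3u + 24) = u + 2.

Square both sides: 3u + 24 = (u + 2)².
Expand and rearrange: u² + u - 20 = 0.
Solving gives u = 4 or u = -5.
Check each candidate in the original equation:
  u = 4: √(36) = 6, while u + 2 = 6 — valid.
  u = -5: √(9) = 3, while u + 2 = -3 — extraneous.

u = 4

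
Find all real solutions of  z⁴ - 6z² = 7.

z = -2.6458 or z = 2.6458

Let u = z². The equation becomes u² - 6u - 7 = 0.
Factor: (u + 1)(u - 7) = 0, so u = -1 or u = 7.
z² = -1 < 0 has no real solution.
z² = 7 gives z = ±√(7) ≈ ±2.6458.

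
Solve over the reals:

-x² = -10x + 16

Bring every term to one side: -x² + 10x - 16 = 0.
Factor: -1(x - 2)(x - 8) = 0.
So x = 2 or x = 8.

x = 2 or x = 8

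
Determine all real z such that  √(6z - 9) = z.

z = 3

Square both sides: 6z - 9 = (z)².
Expand and rearrange: z² - 6z + 9 = 0.
This gives the repeated root z = 3.
Check in the original equation:
  z = 3: √(9) = 3, while z = 3 — valid.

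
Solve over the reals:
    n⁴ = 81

Let u = n². The equation becomes u² - 81 = 0.
Factor: (u + 9)(u - 9) = 0, so u = -9 or u = 9.
n² = -9 < 0 has no real solution.
n² = 9 gives n = ±3.

n = -3 or n = 3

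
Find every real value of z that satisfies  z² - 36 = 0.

Factor: (z + 6)(z - 6) = 0.
So z = -6 or z = 6.

z = -6 or z = 6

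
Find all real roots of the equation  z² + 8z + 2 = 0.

z = -7.7417 or z = -0.2583

Discriminant: (8)² − 4·1·2 = 56.
Quadratic formula: z = (-8 ± √56) / 2.
So z = -4 + √(14) ≈ -0.2583 or z = -4 - √(14) ≈ -7.7417.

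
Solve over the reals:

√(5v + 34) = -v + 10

v = 3

Square both sides: 5v + 34 = (-v + 10)².
Expand and rearrange: v² - 25v + 66 = 0.
Solving gives v = 22 or v = 3.
Check each candidate in the original equation:
  v = 22: √(144) = 12, while -v + 10 = -12 — extraneous.
  v = 3: √(49) = 7, while -v + 10 = 7 — valid.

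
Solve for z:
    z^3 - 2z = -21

Rearrange: z^3 - 2z + 21 = 0.
Possible rational roots are divisors of 21. Testing z = -3 gives 0, so (z + 3) is a factor.
Divide: z^3 - 2z + 21 = (z + 3)(z^2 - 3z + 7).
The quadratic z^2 - 3z + 7 has discriminant -19 < 0, so no further real roots.

z = -3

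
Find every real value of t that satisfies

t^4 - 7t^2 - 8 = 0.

t = -2.8284 or t = 2.8284

Let u = t^2. The equation becomes u^2 - 7u - 8 = 0.
Factor: (u - 8)(u + 1) = 0, so u = 8 or u = -1.
t^2 = 8 gives t = +/-2*sqrt(2) ~= +/-2.8284.
t^2 = -1 < 0 has no real solution.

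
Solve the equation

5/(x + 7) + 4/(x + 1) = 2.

Multiply both sides by (x + 7)(x + 1):
5(x + 1) + 4(x + 7) = 2(x + 7)(x + 1).
Expand and collect terms: 2x² + 7x - 19 = 0.
By the quadratic formula, x = (-7 ± √201) / 4, so x ≈ 1.7944 or x ≈ -5.2944.
Neither value makes a denominator zero (x ≠ -7, x ≠ -1), so both are valid.

x = -5.2944 or x = 1.7944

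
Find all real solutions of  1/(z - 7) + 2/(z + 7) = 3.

Multiply both sides by (z - 7)(z + 7):
(z + 7) + 2(z - 7) = 3(z - 7)(z + 7).
Expand and collect terms: 3z^2 - 3z - 140 = 0.
By the quadratic formula, z = (3 +/- sqrt(1689)) / 6, so z ~= 7.3496 or z ~= -6.3496.
Neither value makes a denominator zero (z != 7, z != -7), so both are valid.

z = -6.3496 or z = 7.3496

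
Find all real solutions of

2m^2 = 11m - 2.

Rearrange to standard form: 2m^2 - 11m + 2 = 0.
Discriminant: (-11)^2 - 4*2*2 = 105.
Quadratic formula: m = (11 +/- sqrt(105)) / 4.
So m = sqrt(105)/4 + 11/4 ~= 5.3117 or m = 11/4 - sqrt(105)/4 ~= 0.1883.

m = 0.1883 or m = 5.3117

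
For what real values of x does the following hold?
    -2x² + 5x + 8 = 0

x = -1.1085 or x = 3.6085

Discriminant: (5)² − 4·(-2)·8 = 89.
Quadratic formula: x = (-5 ± √89) / (-4).
So x = 5/4 - √(89)/4 ≈ -1.1085 or x = 5/4 + √(89)/4 ≈ 3.6085.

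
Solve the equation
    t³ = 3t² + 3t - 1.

t = -1 or t = 0.2679 or t = 3.7321

Rearrange: t³ - 3t² - 3t + 1 = 0.
Possible rational roots are divisors of 1. Testing t = -1 gives 0, so (t + 1) is a factor.
Divide: t³ - 3t² - 3t + 1 = (t + 1)(t² - 4t + 1).
Apply the quadratic formula to t² - 4t + 1 = 0: t = (4 ± √12)/2, i.e. t ≈ 3.7321 or t ≈ 0.2679.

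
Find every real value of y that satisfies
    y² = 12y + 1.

y = -0.0828 or y = 12.0828

Rearrange to standard form: y² - 12y - 1 = 0.
Discriminant: (-12)² − 4·1·(-1) = 148.
Quadratic formula: y = (12 ± √148) / 2.
So y = 6 + √(37) ≈ 12.0828 or y = 6 - √(37) ≈ -0.0828.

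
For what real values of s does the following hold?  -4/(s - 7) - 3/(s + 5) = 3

Multiply both sides by (s - 7)(s + 5):
-4(s + 5) - 3(s - 7) = 3(s - 7)(s + 5).
Expand and collect terms: 3s² + s - 106 = 0.
By the quadratic formula, s = (-1 ± √1273) / 6, so s ≈ 5.7799 or s ≈ -6.1132.
Neither value makes a denominator zero (s ≠ 7, s ≠ -5), so both are valid.

s = -6.1132 or s = 5.7799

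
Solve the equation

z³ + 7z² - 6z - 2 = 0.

z = -7.7417 or z = -0.2583 or z = 1

Possible rational roots are divisors of -2. Testing z = 1 gives 0, so (z - 1) is a factor.
Divide: z³ + 7z² - 6z - 2 = (z - 1)(z² + 8z + 2).
Apply the quadratic formula to z² + 8z + 2 = 0: z = (-8 ± √56)/2, i.e. z ≈ -0.2583 or z ≈ -7.7417.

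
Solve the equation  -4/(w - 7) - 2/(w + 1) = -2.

w = -0.217 or w = 9.217

Multiply both sides by (w - 7)(w + 1):
-4(w + 1) - 2(w - 7) = -2(w - 7)(w + 1).
Expand and collect terms: -2w^2 + 18w + 4 = 0.
By the quadratic formula, w = (-18 +/- sqrt(356)) / -4, so w ~= -0.217 or w ~= 9.217.
Neither value makes a denominator zero (w != 7, w != -1), so both are valid.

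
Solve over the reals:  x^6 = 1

x = -1 or x = 1

Let u = x^3. The equation becomes u^2 - 1 = 0.
Factor: (u - 1)(u + 1) = 0, so u = 1 or u = -1.
x^3 = 1 gives x = 1.
x^3 = -1 gives x = -1.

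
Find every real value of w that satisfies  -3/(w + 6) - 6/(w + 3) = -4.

w = -5.5292 or w = -1.2208

Multiply both sides by (w + 6)(w + 3):
-3(w + 3) - 6(w + 6) = -4(w + 6)(w + 3).
Expand and collect terms: -4w^2 - 27w - 27 = 0.
By the quadratic formula, w = (27 +/- sqrt(297)) / -8, so w ~= -5.5292 or w ~= -1.2208.
Neither value makes a denominator zero (w != -6, w != -3), so both are valid.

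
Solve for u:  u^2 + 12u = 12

u = -12.9282 or u = 0.9282

Rearrange to standard form: u^2 + 12u - 12 = 0.
Discriminant: (12)^2 - 4*1*(-12) = 192.
Quadratic formula: u = (-12 +/- sqrt(192)) / 2.
So u = -6 + 4*sqrt(3) ~= 0.9282 or u = -4*sqrt(3) - 6 ~= -12.9282.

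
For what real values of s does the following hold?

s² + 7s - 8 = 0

Factor: (s + 8)(s - 1) = 0.
So s = -8 or s = 1.

s = -8 or s = 1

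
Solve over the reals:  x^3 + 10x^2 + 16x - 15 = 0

x = -7.6533 or x = -3 or x = 0.6533

Possible rational roots are divisors of -15. Testing x = -3 gives 0, so (x + 3) is a factor.
Divide: x^3 + 10x^2 + 16x - 15 = (x + 3)(x^2 + 7x - 5).
Apply the quadratic formula to x^2 + 7x - 5 = 0: x = (-7 +/- sqrt(69))/2, i.e. x ~= 0.6533 or x ~= -7.6533.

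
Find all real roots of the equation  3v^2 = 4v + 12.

v = -1.4415 or v = 2.7749

Rearrange to standard form: 3v^2 - 4v - 12 = 0.
Discriminant: (-4)^2 - 4*3*(-12) = 160.
Quadratic formula: v = (4 +/- sqrt(160)) / 6.
So v = 2/3 + 2*sqrt(10)/3 ~= 2.7749 or v = 2/3 - 2*sqrt(10)/3 ~= -1.4415.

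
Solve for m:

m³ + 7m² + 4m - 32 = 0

m = -4.7016 or m = -4 or m = 1.7016

Possible rational roots are divisors of -32. Testing m = -4 gives 0, so (m + 4) is a factor.
Divide: m³ + 7m² + 4m - 32 = (m + 4)(m² + 3m - 8).
Apply the quadratic formula to m² + 3m - 8 = 0: m = (-3 ± √41)/2, i.e. m ≈ 1.7016 or m ≈ -4.7016.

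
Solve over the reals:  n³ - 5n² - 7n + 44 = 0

n = -2.8541 or n = 3.8541 or n = 4

Possible rational roots are divisors of 44. Testing n = 4 gives 0, so (n - 4) is a factor.
Divide: n³ - 5n² - 7n + 44 = (n - 4)(n² - n - 11).
Apply the quadratic formula to n² - n - 11 = 0: n = (1 ± √45)/2, i.e. n ≈ 3.8541 or n ≈ -2.8541.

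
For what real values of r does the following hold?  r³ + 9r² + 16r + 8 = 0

r = -6.8284 or r = -1.1716 or r = -1

Possible rational roots are divisors of 8. Testing r = -1 gives 0, so (r + 1) is a factor.
Divide: r³ + 9r² + 16r + 8 = (r + 1)(r² + 8r + 8).
Apply the quadratic formula to r² + 8r + 8 = 0: r = (-8 ± √32)/2, i.e. r ≈ -1.1716 or r ≈ -6.8284.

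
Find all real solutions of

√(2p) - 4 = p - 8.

Isolate the radical: √(2p) = p - 4.
Square both sides: 2p = (p - 4)².
Expand and rearrange: p² - 10p + 16 = 0.
Solving gives p = 8 or p = 2.
Check each candidate in the original equation:
  p = 8: √(16) = 4, while p - 4 = 4 — valid.
  p = 2: √(4) = 2, while p - 4 = -2 — extraneous.

p = 8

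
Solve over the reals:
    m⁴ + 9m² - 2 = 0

m = -0.4658 or m = 0.4658

Let u = m². The equation becomes u² + 9u - 2 = 0.
By the quadratic formula, u = -9/2 + √(89)/2 or u = -√(89)/2 - 9/2.
m² = -9/2 + √(89)/2 gives m = ±√(-9/2 + √(89)/2) ≈ ±0.4658.
m² = -√(89)/2 - 9/2 < 0 has no real solution.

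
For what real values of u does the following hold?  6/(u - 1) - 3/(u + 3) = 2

Multiply both sides by (u - 1)(u + 3):
6(u + 3) - 3(u - 1) = 2(u - 1)(u + 3).
Expand and collect terms: 2u^2 + u - 27 = 0.
By the quadratic formula, u = (-1 +/- sqrt(217)) / 4, so u ~= 3.4327 or u ~= -3.9327.
Neither value makes a denominator zero (u != 1, u != -3), so both are valid.

u = -3.9327 or u = 3.4327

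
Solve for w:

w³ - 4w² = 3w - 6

w = -1.3723 or w = 1 or w = 4.3723

Rearrange: w³ - 4w² - 3w + 6 = 0.
Possible rational roots are divisors of 6. Testing w = 1 gives 0, so (w - 1) is a factor.
Divide: w³ - 4w² - 3w + 6 = (w - 1)(w² - 3w - 6).
Apply the quadratic formula to w² - 3w - 6 = 0: w = (3 ± √33)/2, i.e. w ≈ 4.3723 or w ≈ -1.3723.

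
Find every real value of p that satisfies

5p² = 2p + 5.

Rearrange to standard form: 5p² - 2p - 5 = 0.
Discriminant: (-2)² − 4·5·(-5) = 104.
Quadratic formula: p = (2 ± √104) / 10.
So p = 1/5 + √(26)/5 ≈ 1.2198 or p = 1/5 - √(26)/5 ≈ -0.8198.

p = -0.8198 or p = 1.2198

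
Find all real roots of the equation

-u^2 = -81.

u = -9 or u = 9

Bring every term to one side: -u^2 + 81 = 0.
Factor: -1(u + 9)(u - 9) = 0.
So u = -9 or u = 9.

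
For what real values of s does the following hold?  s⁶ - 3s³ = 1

s = -0.6715 or s = 1.4892

Let u = s³. The equation becomes u² - 3u - 1 = 0.
By the quadratic formula, u = 3/2 + √(13)/2 or u = 3/2 - √(13)/2.
s³ = 3/2 + √(13)/2 gives s = ∛(3/2 + √(13)/2) ≈ 1.4892.
s³ = 3/2 - √(13)/2 gives s = -∛(-3/2 + √(13)/2) ≈ -0.6715.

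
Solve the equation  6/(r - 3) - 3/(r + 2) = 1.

r = -3.5678 or r = 7.5678

Multiply both sides by (r - 3)(r + 2):
6(r + 2) - 3(r - 3) = (r - 3)(r + 2).
Expand and collect terms: r^2 - 4r - 27 = 0.
By the quadratic formula, r = (4 +/- sqrt(124)) / 2, so r ~= 7.5678 or r ~= -3.5678.
Neither value makes a denominator zero (r != 3, r != -2), so both are valid.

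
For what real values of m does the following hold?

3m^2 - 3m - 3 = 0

m = -0.618 or m = 1.618

Discriminant: (-3)^2 - 4*3*(-3) = 45.
Quadratic formula: m = (3 +/- sqrt(45)) / 6.
So m = 1/2 + sqrt(5)/2 ~= 1.618 or m = 1/2 - sqrt(5)/2 ~= -0.618.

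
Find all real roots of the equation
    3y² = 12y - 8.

Rearrange to standard form: 3y² - 12y + 8 = 0.
Discriminant: (-12)² − 4·3·8 = 48.
Quadratic formula: y = (12 ± √48) / 6.
So y = 2·√(3)/3 + 2 ≈ 3.1547 or y = 2 - 2·√(3)/3 ≈ 0.8453.

y = 0.8453 or y = 3.1547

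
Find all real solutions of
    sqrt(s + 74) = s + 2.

Square both sides: s + 74 = (s + 2)^2.
Expand and rearrange: s^2 + 3s - 70 = 0.
Solving gives s = 7 or s = -10.
Check each candidate in the original equation:
  s = 7: sqrt(81) = 9, while s + 2 = 9 — valid.
  s = -10: sqrt(64) = 8, while s + 2 = -8 — extraneous.

s = 7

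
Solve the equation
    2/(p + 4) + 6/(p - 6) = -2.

Multiply both sides by (p + 4)(p - 6):
2(p - 6) + 6(p + 4) = -2(p + 4)(p - 6).
Expand and collect terms: -2p² - 4p + 36 = 0.
By the quadratic formula, p = (4 ± √304) / -4, so p ≈ -5.3589 or p ≈ 3.3589.
Neither value makes a denominator zero (p ≠ -4, p ≠ 6), so both are valid.

p = -5.3589 or p = 3.3589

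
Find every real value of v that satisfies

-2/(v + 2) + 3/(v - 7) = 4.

v = -2.4633 or v = 7.7133

Multiply both sides by (v + 2)(v - 7):
-2(v - 7) + 3(v + 2) = 4(v + 2)(v - 7).
Expand and collect terms: 4v² - 21v - 76 = 0.
By the quadratic formula, v = (21 ± √1657) / 8, so v ≈ 7.7133 or v ≈ -2.4633.
Neither value makes a denominator zero (v ≠ -2, v ≠ 7), so both are valid.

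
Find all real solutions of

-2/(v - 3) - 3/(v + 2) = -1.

v = -0.1623 or v = 6.1623

Multiply both sides by (v - 3)(v + 2):
-2(v + 2) - 3(v - 3) = -(v - 3)(v + 2).
Expand and collect terms: -v² + 6v + 1 = 0.
By the quadratic formula, v = (-6 ± √40) / -2, so v ≈ -0.1623 or v ≈ 6.1623.
Neither value makes a denominator zero (v ≠ 3, v ≠ -2), so both are valid.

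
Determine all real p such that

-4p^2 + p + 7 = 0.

Discriminant: (1)^2 - 4*(-4)*7 = 113.
Quadratic formula: p = (-1 +/- sqrt(113)) / (-8).
So p = 1/8 - sqrt(113)/8 ~= -1.2038 or p = 1/8 + sqrt(113)/8 ~= 1.4538.

p = -1.2038 or p = 1.4538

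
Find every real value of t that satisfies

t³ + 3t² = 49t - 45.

Rearrange: t³ + 3t² - 49t + 45 = 0.
Possible rational roots are divisors of 45. Testing t = 5 gives 0, so (t - 5) is a factor.
Divide: t³ + 3t² - 49t + 45 = (t - 5)(t² + 8t - 9).
Factor the quadratic: t = 1 or t = -9.

t = -9 or t = 1 or t = 5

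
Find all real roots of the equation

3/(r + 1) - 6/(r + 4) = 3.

Multiply both sides by (r + 1)(r + 4):
3(r + 4) - 6(r + 1) = 3(r + 1)(r + 4).
Expand and collect terms: 3r^2 + 18r + 6 = 0.
By the quadratic formula, r = (-18 +/- sqrt(252)) / 6, so r ~= -0.3542 or r ~= -5.6458.
Neither value makes a denominator zero (r != -1, r != -4), so both are valid.

r = -5.6458 or r = -0.3542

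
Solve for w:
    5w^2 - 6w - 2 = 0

Discriminant: (-6)^2 - 4*5*(-2) = 76.
Quadratic formula: w = (6 +/- sqrt(76)) / 10.
So w = 3/5 + sqrt(19)/5 ~= 1.4718 or w = 3/5 - sqrt(19)/5 ~= -0.2718.

w = -0.2718 or w = 1.4718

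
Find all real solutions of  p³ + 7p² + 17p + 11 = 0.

p = -1

Possible rational roots are divisors of 11. Testing p = -1 gives 0, so (p + 1) is a factor.
Divide: p³ + 7p² + 17p + 11 = (p + 1)(p² + 6p + 11).
The quadratic p² + 6p + 11 has discriminant -8 < 0, so no further real roots.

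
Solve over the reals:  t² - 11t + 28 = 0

Factor: (t - 7)(t - 4) = 0.
So t = 7 or t = 4.

t = 4 or t = 7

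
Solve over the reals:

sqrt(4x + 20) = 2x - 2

x = 4

Square both sides: 4x + 20 = (2x - 2)^2.
Expand and rearrange: 4x^2 - 12x - 16 = 0.
Solving gives x = 4 or x = -1.
Check each candidate in the original equation:
  x = 4: sqrt(36) = 6, while 2x - 2 = 6 — valid.
  x = -1: sqrt(16) = 4, while 2x - 2 = -4 — extraneous.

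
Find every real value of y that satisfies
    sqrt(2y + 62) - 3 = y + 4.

Isolate the radical: sqrt(2y + 62) = y + 7.
Square both sides: 2y + 62 = (y + 7)^2.
Expand and rearrange: y^2 + 12y - 13 = 0.
Solving gives y = 1 or y = -13.
Check each candidate in the original equation:
  y = 1: sqrt(64) = 8, while y + 7 = 8 — valid.
  y = -13: sqrt(36) = 6, while y + 7 = -6 — extraneous.

y = 1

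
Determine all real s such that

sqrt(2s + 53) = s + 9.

Square both sides: 2s + 53 = (s + 9)^2.
Expand and rearrange: s^2 + 16s + 28 = 0.
Solving gives s = -2 or s = -14.
Check each candidate in the original equation:
  s = -2: sqrt(49) = 7, while s + 9 = 7 — valid.
  s = -14: sqrt(25) = 5, while s + 9 = -5 — extraneous.

s = -2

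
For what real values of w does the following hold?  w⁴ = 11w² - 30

Let u = w². The equation becomes u² - 11u + 30 = 0.
Factor: (u - 6)(u - 5) = 0, so u = 6 or u = 5.
w² = 6 gives w = ±√(6) ≈ ±2.4495.
w² = 5 gives w = ±√(5) ≈ ±2.2361.

w = -2.4495 or w = -2.2361 or w = 2.2361 or w = 2.4495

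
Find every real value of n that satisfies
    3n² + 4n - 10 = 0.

Discriminant: (4)² − 4·3·(-10) = 136.
Quadratic formula: n = (-4 ± √136) / 6.
So n = -2/3 + √(34)/3 ≈ 1.277 or n = -√(34)/3 - 2/3 ≈ -2.6103.

n = -2.6103 or n = 1.277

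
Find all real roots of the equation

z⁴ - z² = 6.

Let u = z². The equation becomes u² - u - 6 = 0.
Factor: (u - 3)(u + 2) = 0, so u = 3 or u = -2.
z² = 3 gives z = ±√(3) ≈ ±1.7321.
z² = -2 < 0 has no real solution.

z = -1.7321 or z = 1.7321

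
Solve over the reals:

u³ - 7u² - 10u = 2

u = -1 or u = -0.2426 or u = 8.2426

Rearrange: u³ - 7u² - 10u - 2 = 0.
Possible rational roots are divisors of -2. Testing u = -1 gives 0, so (u + 1) is a factor.
Divide: u³ - 7u² - 10u - 2 = (u + 1)(u² - 8u - 2).
Apply the quadratic formula to u² - 8u - 2 = 0: u = (8 ± √72)/2, i.e. u ≈ 8.2426 or u ≈ -0.2426.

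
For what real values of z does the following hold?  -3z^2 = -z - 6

z = -1.2573 or z = 1.5907

Rearrange to standard form: -3z^2 + z + 6 = 0.
Discriminant: (1)^2 - 4*(-3)*6 = 73.
Quadratic formula: z = (-1 +/- sqrt(73)) / (-6).
So z = 1/6 - sqrt(73)/6 ~= -1.2573 or z = 1/6 + sqrt(73)/6 ~= 1.5907.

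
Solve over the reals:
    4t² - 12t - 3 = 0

Discriminant: (-12)² − 4·4·(-3) = 192.
Quadratic formula: t = (12 ± √192) / 8.
So t = 3/2 + √(3) ≈ 3.2321 or t = 3/2 - √(3) ≈ -0.2321.

t = -0.2321 or t = 3.2321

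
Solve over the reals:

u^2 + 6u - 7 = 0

Factor: (u - 1)(u + 7) = 0.
So u = 1 or u = -7.

u = -7 or u = 1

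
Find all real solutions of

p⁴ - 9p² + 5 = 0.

Let u = p². The equation becomes u² - 9u + 5 = 0.
By the quadratic formula, u = √(61)/2 + 9/2 or u = 9/2 - √(61)/2.
p² = √(61)/2 + 9/2 gives p = ±√(√(61)/2 + 9/2) ≈ ±2.8992.
p² = 9/2 - √(61)/2 gives p = ±√(9/2 - √(61)/2) ≈ ±0.7713.

p = -2.8992 or p = -0.7713 or p = 0.7713 or p = 2.8992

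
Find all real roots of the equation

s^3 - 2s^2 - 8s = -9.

Rearrange: s^3 - 2s^2 - 8s + 9 = 0.
Possible rational roots are divisors of 9. Testing s = 1 gives 0, so (s - 1) is a factor.
Divide: s^3 - 2s^2 - 8s + 9 = (s - 1)(s^2 - s - 9).
Apply the quadratic formula to s^2 - s - 9 = 0: s = (1 +/- sqrt(37))/2, i.e. s ~= 3.5414 or s ~= -2.5414.

s = -2.5414 or s = 1 or s = 3.5414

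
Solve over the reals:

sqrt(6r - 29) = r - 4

Square both sides: 6r - 29 = (r - 4)^2.
Expand and rearrange: r^2 - 14r + 45 = 0.
Solving gives r = 9 or r = 5.
Check each candidate in the original equation:
  r = 9: sqrt(25) = 5, while r - 4 = 5 — valid.
  r = 5: sqrt(1) = 1, while r - 4 = 1 — valid.

r = 5 or r = 9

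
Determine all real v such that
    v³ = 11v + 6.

Rearrange: v³ - 11v - 6 = 0.
Possible rational roots are divisors of -6. Testing v = -3 gives 0, so (v + 3) is a factor.
Divide: v³ - 11v - 6 = (v + 3)(v² - 3v - 2).
Apply the quadratic formula to v² - 3v - 2 = 0: v = (3 ± √17)/2, i.e. v ≈ 3.5616 or v ≈ -0.5616.

v = -3 or v = -0.5616 or v = 3.5616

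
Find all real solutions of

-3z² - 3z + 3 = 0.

Discriminant: (-3)² − 4·(-3)·3 = 45.
Quadratic formula: z = (3 ± √45) / (-6).
So z = -√(5)/2 - 1/2 ≈ -1.618 or z = -1/2 + √(5)/2 ≈ 0.618.

z = -1.618 or z = 0.618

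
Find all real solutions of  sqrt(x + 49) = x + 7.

Square both sides: x + 49 = (x + 7)^2.
Expand and rearrange: x^2 + 13x = 0.
Solving gives x = 0 or x = -13.
Check each candidate in the original equation:
  x = 0: sqrt(49) = 7, while x + 7 = 7 — valid.
  x = -13: sqrt(36) = 6, while x + 7 = -6 — extraneous.

x = 0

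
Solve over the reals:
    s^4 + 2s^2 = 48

s = -2.4495 or s = 2.4495

Let u = s^2. The equation becomes u^2 + 2u - 48 = 0.
Factor: (u + 8)(u - 6) = 0, so u = -8 or u = 6.
s^2 = -8 < 0 has no real solution.
s^2 = 6 gives s = +/-sqrt(6) ~= +/-2.4495.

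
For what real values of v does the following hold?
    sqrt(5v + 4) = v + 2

Square both sides: 5v + 4 = (v + 2)^2.
Expand and rearrange: v^2 - v = 0.
Solving gives v = 1 or v = 0.
Check each candidate in the original equation:
  v = 1: sqrt(9) = 3, while v + 2 = 3 — valid.
  v = 0: sqrt(4) = 2, while v + 2 = 2 — valid.

v = 0 or v = 1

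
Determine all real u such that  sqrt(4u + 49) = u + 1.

Square both sides: 4u + 49 = (u + 1)^2.
Expand and rearrange: u^2 - 2u - 48 = 0.
Solving gives u = 8 or u = -6.
Check each candidate in the original equation:
  u = 8: sqrt(81) = 9, while u + 1 = 9 — valid.
  u = -6: sqrt(25) = 5, while u + 1 = -5 — extraneous.

u = 8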